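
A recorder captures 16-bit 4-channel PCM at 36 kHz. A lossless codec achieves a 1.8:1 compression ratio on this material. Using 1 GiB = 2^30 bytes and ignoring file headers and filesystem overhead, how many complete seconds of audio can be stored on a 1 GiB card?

Uncompressed byte rate = 36,000 × 2 × 4 = 288,000 bytes/s.
After 1.8:1 compression, effective rate ≈ 160000 bytes/s.
Capacity = 1 × 1,073,741,824 = 1,073,741,824 bytes.
1,073,741,824 / effective rate ≈ 6710.89 s → 6,710 seconds.

6,710 seconds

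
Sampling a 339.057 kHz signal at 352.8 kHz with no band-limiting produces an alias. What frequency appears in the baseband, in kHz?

Nyquist = 352,800/2 = 176,400 Hz; 339,057 Hz exceeds it.
Alias = |339,057 − 1×352,800| = |339,057 − 352,800| = 13,743 Hz = 13.743 kHz.

13.743 kHz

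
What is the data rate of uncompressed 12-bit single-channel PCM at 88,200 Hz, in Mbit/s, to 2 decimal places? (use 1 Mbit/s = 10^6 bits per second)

1.06 Mbit/s

Bit rate = 88,200 × 12 × 1 = 1,058,400 bits/s.
= 1.06 Mbit/s.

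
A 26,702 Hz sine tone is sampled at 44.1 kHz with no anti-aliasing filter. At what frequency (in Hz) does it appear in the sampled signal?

17,398 Hz

Nyquist = 44,100/2 = 22,050 Hz; 26,702 Hz exceeds it.
Alias = |26,702 − 1×44,100| = |26,702 − 44,100| = 17,398 Hz.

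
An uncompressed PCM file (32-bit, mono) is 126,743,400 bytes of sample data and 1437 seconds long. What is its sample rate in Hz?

22,050 Hz

Bytes = sample_rate × seconds × bytes_per_sample × channels.
sample_rate = 126,743,400 / (1,437 × 4 × 1) = 126,743,400 / 5,748 = 22,050 Hz.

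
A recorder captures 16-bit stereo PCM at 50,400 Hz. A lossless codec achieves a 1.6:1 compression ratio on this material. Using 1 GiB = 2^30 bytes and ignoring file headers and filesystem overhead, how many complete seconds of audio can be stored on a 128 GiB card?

1,090,785 seconds

Uncompressed byte rate = 50,400 × 2 × 2 = 201,600 bytes/s.
After 1.6:1 compression, effective rate ≈ 126000 bytes/s.
Capacity = 128 × 1,073,741,824 = 137,438,953,472 bytes.
137,438,953,472 / effective rate ≈ 1090785.35 s → 1,090,785 seconds.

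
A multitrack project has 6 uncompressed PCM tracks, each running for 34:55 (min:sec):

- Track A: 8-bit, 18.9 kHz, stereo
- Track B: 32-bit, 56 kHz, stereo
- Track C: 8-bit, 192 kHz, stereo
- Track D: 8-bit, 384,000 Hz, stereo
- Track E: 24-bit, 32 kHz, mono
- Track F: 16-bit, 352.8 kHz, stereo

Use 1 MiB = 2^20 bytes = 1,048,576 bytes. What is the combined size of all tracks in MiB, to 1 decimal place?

34:55 (min:sec) = 2,095 s.
Track A: 18,900 × 2,095 × 1 × 2 = 79,191,000 bytes.
Track B: 56,000 × 2,095 × 4 × 2 = 938,560,000 bytes.
Track C: 192,000 × 2,095 × 1 × 2 = 804,480,000 bytes.
Track D: 384,000 × 2,095 × 1 × 2 = 1,608,960,000 bytes.
Track E: 32,000 × 2,095 × 3 × 1 = 201,120,000 bytes.
Track F: 352,800 × 2,095 × 2 × 2 = 2,956,464,000 bytes.
Total = 6,588,775,000 bytes = 6283.5 MiB.

6283.5 MiB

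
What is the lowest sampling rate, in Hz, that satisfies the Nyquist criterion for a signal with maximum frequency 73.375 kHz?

Minimum sample rate = 2 × 73,375 Hz = 146,750 Hz.

146,750 Hz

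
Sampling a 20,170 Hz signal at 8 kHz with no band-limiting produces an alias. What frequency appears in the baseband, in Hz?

Nyquist = 8,000/2 = 4,000 Hz; 20,170 Hz exceeds it.
Alias = |20,170 − 3×8,000| = |20,170 − 24,000| = 3,830 Hz.

3,830 Hz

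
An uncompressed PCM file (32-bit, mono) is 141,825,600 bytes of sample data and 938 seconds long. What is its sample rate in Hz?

Bytes = sample_rate × seconds × bytes_per_sample × channels.
sample_rate = 141,825,600 / (938 × 4 × 1) = 141,825,600 / 3,752 = 37,800 Hz.

37,800 Hz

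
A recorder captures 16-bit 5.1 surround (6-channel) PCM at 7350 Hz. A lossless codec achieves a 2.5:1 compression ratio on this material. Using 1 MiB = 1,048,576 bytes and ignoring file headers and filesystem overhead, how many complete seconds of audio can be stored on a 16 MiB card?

475 seconds

Uncompressed byte rate = 7,350 × 2 × 6 = 88,200 bytes/s.
After 2.5:1 compression, effective rate ≈ 35280 bytes/s.
Capacity = 16 × 1,048,576 = 16,777,216 bytes.
16,777,216 / effective rate ≈ 475.54 s → 475 seconds.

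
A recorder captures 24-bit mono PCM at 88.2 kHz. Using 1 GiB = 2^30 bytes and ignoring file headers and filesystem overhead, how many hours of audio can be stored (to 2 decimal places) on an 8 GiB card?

9.02 hours

Uncompressed byte rate = 88,200 × 3 × 1 = 264,600 bytes/s.
Capacity = 8 × 1,073,741,824 = 8,589,934,592 bytes.
8,589,934,592 / 264,600 ≈ 32463.85 s → 9.02 hours.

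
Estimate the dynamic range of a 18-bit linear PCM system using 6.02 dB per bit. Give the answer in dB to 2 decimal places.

18 × 6.02 = 108.36 dB.

108.36 dB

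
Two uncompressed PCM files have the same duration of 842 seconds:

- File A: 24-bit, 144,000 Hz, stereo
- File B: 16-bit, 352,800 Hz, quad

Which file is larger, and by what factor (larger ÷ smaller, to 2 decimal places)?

File B, by a factor of 3.27

File A: 144,000 × 3 × 2 = 864,000 bytes/s.
File B: 352,800 × 2 × 4 = 2,822,400 bytes/s.
File B is larger; ratio = 2,376,460,800 / 727,488,000 = 3.27.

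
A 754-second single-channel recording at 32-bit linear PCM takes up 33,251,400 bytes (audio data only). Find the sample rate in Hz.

Bytes = sample_rate × seconds × bytes_per_sample × channels.
sample_rate = 33,251,400 / (754 × 4 × 1) = 33,251,400 / 3,016 = 11,025 Hz.

11,025 Hz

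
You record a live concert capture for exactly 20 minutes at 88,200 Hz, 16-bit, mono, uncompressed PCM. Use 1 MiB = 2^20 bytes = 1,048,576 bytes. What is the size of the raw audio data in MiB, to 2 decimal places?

Duration = exactly 20 minutes = 1,200 s.
Bytes = 88,200 samples/s × 1,200 s × 2 bytes/sample × 1 ch = 211,680,000 bytes.
211,680,000 / 1,048,576 = 201.87 MiB.

201.87 MiB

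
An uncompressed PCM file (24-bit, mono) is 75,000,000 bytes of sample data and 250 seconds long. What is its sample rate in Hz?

100,000 Hz

Bytes = sample_rate × seconds × bytes_per_sample × channels.
sample_rate = 75,000,000 / (250 × 3 × 1) = 75,000,000 / 750 = 100,000 Hz.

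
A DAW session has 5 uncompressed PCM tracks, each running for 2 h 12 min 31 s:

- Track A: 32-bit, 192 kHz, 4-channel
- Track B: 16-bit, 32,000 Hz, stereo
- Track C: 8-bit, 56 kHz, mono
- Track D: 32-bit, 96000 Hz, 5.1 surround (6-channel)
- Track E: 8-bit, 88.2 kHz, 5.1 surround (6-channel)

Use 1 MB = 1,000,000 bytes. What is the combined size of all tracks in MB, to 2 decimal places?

48415.23 MB

2 h 12 min 31 s = 7,951 s.
Track A: 192,000 × 7,951 × 4 × 4 = 24,425,472,000 bytes.
Track B: 32,000 × 7,951 × 2 × 2 = 1,017,728,000 bytes.
Track C: 56,000 × 7,951 × 1 × 1 = 445,256,000 bytes.
Track D: 96,000 × 7,951 × 4 × 6 = 18,319,104,000 bytes.
Track E: 88,200 × 7,951 × 1 × 6 = 4,207,669,200 bytes.
Total = 48,415,229,200 bytes = 48415.23 MB.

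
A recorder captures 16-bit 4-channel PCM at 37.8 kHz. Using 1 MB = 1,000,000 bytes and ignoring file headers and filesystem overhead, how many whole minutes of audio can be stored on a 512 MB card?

28 minutes

Uncompressed byte rate = 37,800 × 2 × 4 = 302,400 bytes/s.
Capacity = 512 × 1,000,000 = 512,000,000 bytes.
512,000,000 / 302,400 ≈ 1693.12 s → 28 minutes.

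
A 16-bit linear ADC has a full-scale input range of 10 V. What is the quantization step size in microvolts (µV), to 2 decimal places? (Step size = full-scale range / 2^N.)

152.59 µV

10 V / 2^16 = 10 / 65,536 V = 152.59 µV.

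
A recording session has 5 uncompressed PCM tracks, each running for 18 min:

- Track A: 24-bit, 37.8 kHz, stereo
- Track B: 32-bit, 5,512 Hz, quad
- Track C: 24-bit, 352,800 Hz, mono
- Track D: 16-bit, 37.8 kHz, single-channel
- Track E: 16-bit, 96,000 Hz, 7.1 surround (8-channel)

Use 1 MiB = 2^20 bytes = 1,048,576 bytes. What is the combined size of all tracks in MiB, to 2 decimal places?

3074.45 MiB

18 min = 1,080 s.
Track A: 37,800 × 1,080 × 3 × 2 = 244,944,000 bytes.
Track B: 5,512 × 1,080 × 4 × 4 = 95,247,360 bytes.
Track C: 352,800 × 1,080 × 3 × 1 = 1,143,072,000 bytes.
Track D: 37,800 × 1,080 × 2 × 1 = 81,648,000 bytes.
Track E: 96,000 × 1,080 × 2 × 8 = 1,658,880,000 bytes.
Total = 3,223,791,360 bytes = 3074.45 MiB.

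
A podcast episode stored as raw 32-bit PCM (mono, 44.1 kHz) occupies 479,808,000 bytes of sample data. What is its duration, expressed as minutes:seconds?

45:20

Byte rate = 44,100 × 4 × 1 = 176,400 bytes/s.
Duration = 479,808,000 / 176,400 = 2,720 s.
2,720 s = 45:20.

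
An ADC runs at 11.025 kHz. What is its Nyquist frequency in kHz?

5.5125 kHz

Nyquist frequency = sample rate / 2 = 11,025 / 2 = 5.5125 kHz.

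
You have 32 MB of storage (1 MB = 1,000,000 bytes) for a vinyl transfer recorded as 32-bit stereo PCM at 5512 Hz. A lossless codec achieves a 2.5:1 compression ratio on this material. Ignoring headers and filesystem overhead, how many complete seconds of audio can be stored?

Uncompressed byte rate = 5,512 × 4 × 2 = 44,096 bytes/s.
After 2.5:1 compression, effective rate ≈ 17638.4 bytes/s.
Capacity = 32 × 1,000,000 = 32,000,000 bytes.
32,000,000 / effective rate ≈ 1814.22 s → 1,814 seconds.

1,814 seconds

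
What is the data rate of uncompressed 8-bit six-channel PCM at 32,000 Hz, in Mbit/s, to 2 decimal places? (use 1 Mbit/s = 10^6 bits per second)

Bit rate = 32,000 × 8 × 6 = 1,536,000 bits/s.
= 1.54 Mbit/s.

1.54 Mbit/s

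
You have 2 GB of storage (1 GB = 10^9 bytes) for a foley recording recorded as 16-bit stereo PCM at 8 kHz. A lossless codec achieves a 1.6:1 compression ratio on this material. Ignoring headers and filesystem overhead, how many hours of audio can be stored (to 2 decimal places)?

Uncompressed byte rate = 8,000 × 2 × 2 = 32,000 bytes/s.
After 1.6:1 compression, effective rate ≈ 20000 bytes/s.
Capacity = 2 × 1,000,000,000 = 2,000,000,000 bytes.
2,000,000,000 / effective rate ≈ 100000 s → 27.78 hours.

27.78 hours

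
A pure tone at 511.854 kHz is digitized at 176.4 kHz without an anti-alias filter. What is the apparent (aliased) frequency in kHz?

17.346 kHz

Nyquist = 176,400/2 = 88,200 Hz; 511,854 Hz exceeds it.
Alias = |511,854 − 3×176,400| = |511,854 − 529,200| = 17,346 Hz = 17.346 kHz.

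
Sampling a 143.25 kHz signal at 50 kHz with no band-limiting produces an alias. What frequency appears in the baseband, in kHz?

6.75 kHz

Nyquist = 50,000/2 = 25,000 Hz; 143,250 Hz exceeds it.
Alias = |143,250 − 3×50,000| = |143,250 − 150,000| = 6,750 Hz = 6.75 kHz.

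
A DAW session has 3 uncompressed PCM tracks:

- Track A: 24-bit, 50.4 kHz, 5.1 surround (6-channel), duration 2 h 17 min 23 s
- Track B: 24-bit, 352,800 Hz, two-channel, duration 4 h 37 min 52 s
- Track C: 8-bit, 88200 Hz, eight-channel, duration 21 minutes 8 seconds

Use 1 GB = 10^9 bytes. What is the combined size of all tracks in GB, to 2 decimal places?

43.66 GB

Track A: 2 h 17 min 23 s = 8,243 s; 50,400 × 8,243 × 3 × 6 = 7,478,049,600 bytes.
Track B: 4 h 37 min 52 s = 16,672 s; 352,800 × 16,672 × 3 × 2 = 35,291,289,600 bytes.
Track C: 21 minutes 8 seconds = 1,268 s; 88,200 × 1,268 × 1 × 8 = 894,700,800 bytes.
Total = 43,664,040,000 bytes = 43.66 GB.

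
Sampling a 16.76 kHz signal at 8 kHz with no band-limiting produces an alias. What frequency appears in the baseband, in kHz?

0.76 kHz

Nyquist = 8,000/2 = 4,000 Hz; 16,760 Hz exceeds it.
Alias = |16,760 − 2×8,000| = |16,760 − 16,000| = 760 Hz = 0.76 kHz.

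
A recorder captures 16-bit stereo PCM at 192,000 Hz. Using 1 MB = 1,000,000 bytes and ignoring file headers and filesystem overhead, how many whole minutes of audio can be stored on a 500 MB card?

Uncompressed byte rate = 192,000 × 2 × 2 = 768,000 bytes/s.
Capacity = 500 × 1,000,000 = 500,000,000 bytes.
500,000,000 / 768,000 ≈ 651.04 s → 10 minutes.

10 minutes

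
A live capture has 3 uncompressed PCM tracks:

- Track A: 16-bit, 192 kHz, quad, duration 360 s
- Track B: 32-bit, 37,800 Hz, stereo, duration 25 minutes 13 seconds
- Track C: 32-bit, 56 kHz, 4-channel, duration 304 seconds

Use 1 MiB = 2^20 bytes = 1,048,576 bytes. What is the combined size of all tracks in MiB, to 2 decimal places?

Track A: 192,000 × 360 × 2 × 4 = 552,960,000 bytes.
Track B: 25 minutes 13 seconds = 1,513 s; 37,800 × 1,513 × 4 × 2 = 457,531,200 bytes.
Track C: 56,000 × 304 × 4 × 4 = 272,384,000 bytes.
Total = 1,282,875,200 bytes = 1223.45 MiB.

1223.45 MiB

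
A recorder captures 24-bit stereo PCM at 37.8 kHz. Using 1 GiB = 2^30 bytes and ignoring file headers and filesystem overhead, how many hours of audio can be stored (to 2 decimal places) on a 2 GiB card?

2.63 hours

Uncompressed byte rate = 37,800 × 3 × 2 = 226,800 bytes/s.
Capacity = 2 × 1,073,741,824 = 2,147,483,648 bytes.
2,147,483,648 / 226,800 ≈ 9468.62 s → 2.63 hours.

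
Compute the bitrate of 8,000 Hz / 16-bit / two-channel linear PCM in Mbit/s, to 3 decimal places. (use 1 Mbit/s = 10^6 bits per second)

Bit rate = 8,000 × 16 × 2 = 256,000 bits/s.
= 0.256 Mbit/s.

0.256 Mbit/s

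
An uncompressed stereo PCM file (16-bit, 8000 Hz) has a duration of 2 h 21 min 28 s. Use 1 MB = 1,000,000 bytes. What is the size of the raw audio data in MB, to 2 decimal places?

Duration = 2 h 21 min 28 s = 8,488 s.
Bytes = 8,000 samples/s × 8,488 s × 2 bytes/sample × 2 ch = 271,616,000 bytes.
271,616,000 / 1,000,000 = 271.62 MB.

271.62 MB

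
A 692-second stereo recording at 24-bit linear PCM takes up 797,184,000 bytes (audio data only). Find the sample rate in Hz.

192,000 Hz

Bytes = sample_rate × seconds × bytes_per_sample × channels.
sample_rate = 797,184,000 / (692 × 3 × 2) = 797,184,000 / 4,152 = 192,000 Hz.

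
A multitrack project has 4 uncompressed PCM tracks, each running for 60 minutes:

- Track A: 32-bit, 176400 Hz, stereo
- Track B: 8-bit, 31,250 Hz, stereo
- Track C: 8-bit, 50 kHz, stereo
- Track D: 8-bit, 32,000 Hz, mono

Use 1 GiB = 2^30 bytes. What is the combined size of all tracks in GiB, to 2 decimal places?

60 minutes = 3,600 s.
Track A: 176,400 × 3,600 × 4 × 2 = 5,080,320,000 bytes.
Track B: 31,250 × 3,600 × 1 × 2 = 225,000,000 bytes.
Track C: 50,000 × 3,600 × 1 × 2 = 360,000,000 bytes.
Track D: 32,000 × 3,600 × 1 × 1 = 115,200,000 bytes.
Total = 5,780,520,000 bytes = 5.38 GiB.

5.38 GiB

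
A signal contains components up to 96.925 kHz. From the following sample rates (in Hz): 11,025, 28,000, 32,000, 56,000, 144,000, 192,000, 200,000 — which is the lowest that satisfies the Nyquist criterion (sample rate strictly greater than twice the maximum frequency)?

Need sample rate > 2 × 96,925 = 193,850 Hz.
Lowest listed rate above 193,850 Hz is 200,000 Hz.

200,000 Hz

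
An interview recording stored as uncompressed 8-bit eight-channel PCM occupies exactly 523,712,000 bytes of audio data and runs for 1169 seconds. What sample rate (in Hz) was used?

Bytes = sample_rate × seconds × bytes_per_sample × channels.
sample_rate = 523,712,000 / (1,169 × 1 × 8) = 523,712,000 / 9,352 = 56,000 Hz.

56,000 Hz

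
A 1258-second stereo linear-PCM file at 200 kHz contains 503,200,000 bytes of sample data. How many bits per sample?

8 bits

Bytes per sample = 503,200,000 / (200,000 × 1,258 × 2) = 503,200,000 / 503,200,000 = 1.
Bit depth = 1 × 8 = 8 bits.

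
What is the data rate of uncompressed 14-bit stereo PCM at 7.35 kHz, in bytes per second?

25,725 bytes/s

Bit rate = 7,350 × 14 × 2 = 205,800 bits/s.
205,800 / 8 = 25,725 bytes/s.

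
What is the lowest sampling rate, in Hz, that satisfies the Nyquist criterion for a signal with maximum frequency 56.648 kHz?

Minimum sample rate = 2 × 56,648 Hz = 113,296 Hz.

113,296 Hz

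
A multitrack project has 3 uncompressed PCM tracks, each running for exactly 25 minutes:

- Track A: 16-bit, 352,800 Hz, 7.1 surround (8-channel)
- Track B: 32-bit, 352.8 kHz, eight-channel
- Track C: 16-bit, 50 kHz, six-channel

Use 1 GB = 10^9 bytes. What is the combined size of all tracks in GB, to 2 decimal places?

26.30 GB

exactly 25 minutes = 1,500 s.
Track A: 352,800 × 1,500 × 2 × 8 = 8,467,200,000 bytes.
Track B: 352,800 × 1,500 × 4 × 8 = 16,934,400,000 bytes.
Track C: 50,000 × 1,500 × 2 × 6 = 900,000,000 bytes.
Total = 26,301,600,000 bytes = 26.30 GB.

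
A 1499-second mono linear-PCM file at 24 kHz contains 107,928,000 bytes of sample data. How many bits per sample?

Bytes per sample = 107,928,000 / (24,000 × 1,499 × 1) = 107,928,000 / 35,976,000 = 3.
Bit depth = 3 × 8 = 24 bits.

24 bits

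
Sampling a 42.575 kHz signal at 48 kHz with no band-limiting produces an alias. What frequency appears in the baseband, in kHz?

Nyquist = 48,000/2 = 24,000 Hz; 42,575 Hz exceeds it.
Alias = |42,575 − 1×48,000| = |42,575 − 48,000| = 5,425 Hz = 5.425 kHz.

5.425 kHz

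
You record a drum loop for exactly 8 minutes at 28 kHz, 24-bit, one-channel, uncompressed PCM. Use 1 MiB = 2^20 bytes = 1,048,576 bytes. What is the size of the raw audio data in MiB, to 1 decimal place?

38.5 MiB

Duration = exactly 8 minutes = 480 s.
Bytes = 28,000 samples/s × 480 s × 3 bytes/sample × 1 ch = 40,320,000 bytes.
40,320,000 / 1,048,576 = 38.5 MiB.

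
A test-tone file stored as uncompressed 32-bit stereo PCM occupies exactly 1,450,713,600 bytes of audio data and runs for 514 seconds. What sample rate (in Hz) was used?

352,800 Hz

Bytes = sample_rate × seconds × bytes_per_sample × channels.
sample_rate = 1,450,713,600 / (514 × 4 × 2) = 1,450,713,600 / 4,112 = 352,800 Hz.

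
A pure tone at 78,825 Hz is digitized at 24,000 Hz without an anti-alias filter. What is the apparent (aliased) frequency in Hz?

6,825 Hz

Nyquist = 24,000/2 = 12,000 Hz; 78,825 Hz exceeds it.
Alias = |78,825 − 3×24,000| = |78,825 − 72,000| = 6,825 Hz.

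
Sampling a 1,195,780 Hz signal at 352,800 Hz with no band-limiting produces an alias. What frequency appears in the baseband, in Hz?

137,380 Hz

Nyquist = 352,800/2 = 176,400 Hz; 1,195,780 Hz exceeds it.
Alias = |1,195,780 − 3×352,800| = |1,195,780 − 1,058,400| = 137,380 Hz.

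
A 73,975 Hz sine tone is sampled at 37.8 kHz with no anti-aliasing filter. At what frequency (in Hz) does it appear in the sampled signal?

Nyquist = 37,800/2 = 18,900 Hz; 73,975 Hz exceeds it.
Alias = |73,975 − 2×37,800| = |73,975 − 75,600| = 1,625 Hz.

1,625 Hz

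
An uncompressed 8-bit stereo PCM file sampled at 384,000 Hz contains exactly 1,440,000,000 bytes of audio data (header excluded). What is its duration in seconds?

Byte rate = 384,000 × 1 × 2 = 768,000 bytes/s.
Duration = 1,440,000,000 / 768,000 = 1,875 s.

1,875 seconds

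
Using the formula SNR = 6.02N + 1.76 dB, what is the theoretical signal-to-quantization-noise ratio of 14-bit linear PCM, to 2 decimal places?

86.04 dB

6.02 × 14 + 1.76 = 86.04 dB.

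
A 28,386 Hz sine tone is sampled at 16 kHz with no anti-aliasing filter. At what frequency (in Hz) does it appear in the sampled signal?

Nyquist = 16,000/2 = 8,000 Hz; 28,386 Hz exceeds it.
Alias = |28,386 − 2×16,000| = |28,386 − 32,000| = 3,614 Hz.

3,614 Hz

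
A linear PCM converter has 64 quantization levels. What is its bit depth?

6 bits

log2(64) = 6.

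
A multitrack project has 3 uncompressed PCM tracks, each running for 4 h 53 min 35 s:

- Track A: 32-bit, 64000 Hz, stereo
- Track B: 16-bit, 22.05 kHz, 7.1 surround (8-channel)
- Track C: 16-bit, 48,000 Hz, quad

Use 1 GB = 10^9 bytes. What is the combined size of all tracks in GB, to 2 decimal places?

22.00 GB

4 h 53 min 35 s = 17,615 s.
Track A: 64,000 × 17,615 × 4 × 2 = 9,018,880,000 bytes.
Track B: 22,050 × 17,615 × 2 × 8 = 6,214,572,000 bytes.
Track C: 48,000 × 17,615 × 2 × 4 = 6,764,160,000 bytes.
Total = 21,997,612,000 bytes = 22.00 GB.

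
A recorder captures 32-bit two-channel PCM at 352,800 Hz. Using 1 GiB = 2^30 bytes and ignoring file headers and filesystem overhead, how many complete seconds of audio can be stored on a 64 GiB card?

Uncompressed byte rate = 352,800 × 4 × 2 = 2,822,400 bytes/s.
Capacity = 64 × 1,073,741,824 = 68,719,476,736 bytes.
68,719,476,736 / 2,822,400 ≈ 24347.89 s → 24,347 seconds.

24,347 seconds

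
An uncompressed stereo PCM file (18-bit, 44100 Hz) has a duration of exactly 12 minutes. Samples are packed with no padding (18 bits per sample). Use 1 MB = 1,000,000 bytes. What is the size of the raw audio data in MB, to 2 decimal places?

142.88 MB

Duration = exactly 12 minutes = 720 s.
Bits = 44,100 × 720 × 18 × 2 = 1,143,072,000 bits = 142,884,000 bytes.
142,884,000 / 1,000,000 = 142.88 MB.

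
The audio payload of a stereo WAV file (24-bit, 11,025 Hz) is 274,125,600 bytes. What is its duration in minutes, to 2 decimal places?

69.07 minutes

Byte rate = 11,025 × 3 × 2 = 66,150 bytes/s.
Duration = 274,125,600 / 66,150 = 4,144 s.
4,144 s / 60 = 69.07 minutes.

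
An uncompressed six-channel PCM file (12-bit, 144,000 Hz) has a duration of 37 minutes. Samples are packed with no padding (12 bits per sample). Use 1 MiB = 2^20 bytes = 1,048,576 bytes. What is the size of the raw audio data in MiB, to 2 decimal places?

2743.84 MiB

Duration = 37 minutes = 2,220 s.
Bits = 144,000 × 2,220 × 12 × 6 = 23,016,960,000 bits = 2,877,120,000 bytes.
2,877,120,000 / 1,048,576 = 2743.84 MiB.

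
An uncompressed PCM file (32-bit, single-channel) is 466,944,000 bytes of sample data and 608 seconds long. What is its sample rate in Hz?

192,000 Hz

Bytes = sample_rate × seconds × bytes_per_sample × channels.
sample_rate = 466,944,000 / (608 × 4 × 1) = 466,944,000 / 2,432 = 192,000 Hz.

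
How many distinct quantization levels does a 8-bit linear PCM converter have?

2^8 = 256.

256 levels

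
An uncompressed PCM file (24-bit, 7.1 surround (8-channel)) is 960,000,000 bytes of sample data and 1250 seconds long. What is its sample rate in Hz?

Bytes = sample_rate × seconds × bytes_per_sample × channels.
sample_rate = 960,000,000 / (1,250 × 3 × 8) = 960,000,000 / 30,000 = 32,000 Hz.

32,000 Hz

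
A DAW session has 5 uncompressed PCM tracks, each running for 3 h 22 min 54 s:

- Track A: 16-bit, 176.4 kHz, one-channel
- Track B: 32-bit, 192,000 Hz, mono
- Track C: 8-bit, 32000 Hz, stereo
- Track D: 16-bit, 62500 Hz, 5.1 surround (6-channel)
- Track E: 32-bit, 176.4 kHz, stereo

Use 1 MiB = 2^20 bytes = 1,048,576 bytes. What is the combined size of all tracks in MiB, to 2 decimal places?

38847.16 MiB

3 h 22 min 54 s = 12,174 s.
Track A: 176,400 × 12,174 × 2 × 1 = 4,294,987,200 bytes.
Track B: 192,000 × 12,174 × 4 × 1 = 9,349,632,000 bytes.
Track C: 32,000 × 12,174 × 1 × 2 = 779,136,000 bytes.
Track D: 62,500 × 12,174 × 2 × 6 = 9,130,500,000 bytes.
Track E: 176,400 × 12,174 × 4 × 2 = 17,179,948,800 bytes.
Total = 40,734,204,000 bytes = 38847.16 MiB.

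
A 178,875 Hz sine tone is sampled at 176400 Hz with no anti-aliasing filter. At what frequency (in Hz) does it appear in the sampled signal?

2,475 Hz

Nyquist = 176,400/2 = 88,200 Hz; 178,875 Hz exceeds it.
Alias = |178,875 − 1×176,400| = |178,875 − 176,400| = 2,475 Hz.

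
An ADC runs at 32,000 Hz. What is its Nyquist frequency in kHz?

16 kHz

Nyquist frequency = sample rate / 2 = 32,000 / 2 = 16 kHz.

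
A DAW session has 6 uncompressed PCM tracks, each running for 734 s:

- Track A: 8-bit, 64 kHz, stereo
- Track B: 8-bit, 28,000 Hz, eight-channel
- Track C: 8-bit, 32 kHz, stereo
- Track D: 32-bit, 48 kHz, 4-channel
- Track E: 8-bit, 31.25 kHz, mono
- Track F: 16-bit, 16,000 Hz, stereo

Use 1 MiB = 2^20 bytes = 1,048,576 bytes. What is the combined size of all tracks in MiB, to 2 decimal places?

895.47 MiB

Track A: 64,000 × 734 × 1 × 2 = 93,952,000 bytes.
Track B: 28,000 × 734 × 1 × 8 = 164,416,000 bytes.
Track C: 32,000 × 734 × 1 × 2 = 46,976,000 bytes.
Track D: 48,000 × 734 × 4 × 4 = 563,712,000 bytes.
Track E: 31,250 × 734 × 1 × 1 = 22,937,500 bytes.
Track F: 16,000 × 734 × 2 × 2 = 46,976,000 bytes.
Total = 938,969,500 bytes = 895.47 MiB.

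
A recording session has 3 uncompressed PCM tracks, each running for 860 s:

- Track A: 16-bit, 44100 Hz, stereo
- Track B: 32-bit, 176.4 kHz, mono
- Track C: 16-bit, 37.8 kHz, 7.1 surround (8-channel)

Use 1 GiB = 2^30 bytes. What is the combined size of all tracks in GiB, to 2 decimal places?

1.19 GiB

Track A: 44,100 × 860 × 2 × 2 = 151,704,000 bytes.
Track B: 176,400 × 860 × 4 × 1 = 606,816,000 bytes.
Track C: 37,800 × 860 × 2 × 8 = 520,128,000 bytes.
Total = 1,278,648,000 bytes = 1.19 GiB.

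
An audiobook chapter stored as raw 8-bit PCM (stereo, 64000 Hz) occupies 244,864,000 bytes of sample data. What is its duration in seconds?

Byte rate = 64,000 × 1 × 2 = 128,000 bytes/s.
Duration = 244,864,000 / 128,000 = 1,913 s.

1,913 seconds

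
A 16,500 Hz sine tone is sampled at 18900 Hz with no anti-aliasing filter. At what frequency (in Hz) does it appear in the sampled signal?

Nyquist = 18,900/2 = 9,450 Hz; 16,500 Hz exceeds it.
Alias = |16,500 − 1×18,900| = |16,500 − 18,900| = 2,400 Hz.

2,400 Hz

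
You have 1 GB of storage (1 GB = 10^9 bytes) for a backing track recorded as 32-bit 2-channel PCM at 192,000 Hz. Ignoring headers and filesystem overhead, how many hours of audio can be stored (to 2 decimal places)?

Uncompressed byte rate = 192,000 × 4 × 2 = 1,536,000 bytes/s.
Capacity = 1 × 1,000,000,000 = 1,000,000,000 bytes.
1,000,000,000 / 1,536,000 ≈ 651.04 s → 0.18 hours.

0.18 hours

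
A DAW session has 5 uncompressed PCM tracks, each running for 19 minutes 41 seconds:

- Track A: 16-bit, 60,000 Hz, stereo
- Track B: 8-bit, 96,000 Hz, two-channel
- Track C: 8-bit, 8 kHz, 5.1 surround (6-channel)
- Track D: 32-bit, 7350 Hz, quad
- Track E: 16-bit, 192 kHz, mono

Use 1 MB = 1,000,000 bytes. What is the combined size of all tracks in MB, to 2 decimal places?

19 minutes 41 seconds = 1,181 s.
Track A: 60,000 × 1,181 × 2 × 2 = 283,440,000 bytes.
Track B: 96,000 × 1,181 × 1 × 2 = 226,752,000 bytes.
Track C: 8,000 × 1,181 × 1 × 6 = 56,688,000 bytes.
Track D: 7,350 × 1,181 × 4 × 4 = 138,885,600 bytes.
Track E: 192,000 × 1,181 × 2 × 1 = 453,504,000 bytes.
Total = 1,159,269,600 bytes = 1159.27 MB.

1159.27 MB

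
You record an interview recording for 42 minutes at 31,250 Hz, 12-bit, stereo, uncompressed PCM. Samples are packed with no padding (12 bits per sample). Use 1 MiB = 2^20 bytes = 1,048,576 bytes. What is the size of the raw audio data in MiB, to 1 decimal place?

Duration = 42 minutes = 2,520 s.
Bits = 31,250 × 2,520 × 12 × 2 = 1,890,000,000 bits = 236,250,000 bytes.
236,250,000 / 1,048,576 = 225.3 MiB.

225.3 MiB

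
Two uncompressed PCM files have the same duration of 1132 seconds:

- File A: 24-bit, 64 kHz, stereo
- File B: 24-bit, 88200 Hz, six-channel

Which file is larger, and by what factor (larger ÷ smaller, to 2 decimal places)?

File B, by a factor of 4.13

File A: 64,000 × 3 × 2 = 384,000 bytes/s.
File B: 88,200 × 3 × 6 = 1,587,600 bytes/s.
File B is larger; ratio = 1,797,163,200 / 434,688,000 = 4.13.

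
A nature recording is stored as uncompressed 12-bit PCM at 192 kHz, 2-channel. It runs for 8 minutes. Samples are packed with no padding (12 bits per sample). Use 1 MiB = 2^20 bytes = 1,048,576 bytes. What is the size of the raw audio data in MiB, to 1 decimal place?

263.7 MiB

Duration = 8 minutes = 480 s.
Bits = 192,000 × 480 × 12 × 2 = 2,211,840,000 bits = 276,480,000 bytes.
276,480,000 / 1,048,576 = 263.7 MiB.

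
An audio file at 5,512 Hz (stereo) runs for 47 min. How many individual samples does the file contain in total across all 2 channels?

31,087,680 samples

47 min = 2,820 s.
5,512 × 2,820 s × 2 ch = 31,087,680 samples.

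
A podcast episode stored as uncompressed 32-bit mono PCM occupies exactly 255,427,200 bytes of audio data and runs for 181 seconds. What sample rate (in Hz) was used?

352,800 Hz

Bytes = sample_rate × seconds × bytes_per_sample × channels.
sample_rate = 255,427,200 / (181 × 4 × 1) = 255,427,200 / 724 = 352,800 Hz.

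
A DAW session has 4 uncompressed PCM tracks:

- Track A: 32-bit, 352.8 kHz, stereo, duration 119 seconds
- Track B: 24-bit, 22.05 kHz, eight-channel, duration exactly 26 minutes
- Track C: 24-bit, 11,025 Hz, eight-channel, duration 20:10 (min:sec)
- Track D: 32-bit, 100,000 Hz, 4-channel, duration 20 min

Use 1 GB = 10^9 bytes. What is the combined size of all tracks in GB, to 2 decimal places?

Track A: 352,800 × 119 × 4 × 2 = 335,865,600 bytes.
Track B: exactly 26 minutes = 1,560 s; 22,050 × 1,560 × 3 × 8 = 825,552,000 bytes.
Track C: 20:10 (min:sec) = 1,210 s; 11,025 × 1,210 × 3 × 8 = 320,166,000 bytes.
Track D: 20 min = 1,200 s; 100,000 × 1,200 × 4 × 4 = 1,920,000,000 bytes.
Total = 3,401,583,600 bytes = 3.40 GB.

3.40 GB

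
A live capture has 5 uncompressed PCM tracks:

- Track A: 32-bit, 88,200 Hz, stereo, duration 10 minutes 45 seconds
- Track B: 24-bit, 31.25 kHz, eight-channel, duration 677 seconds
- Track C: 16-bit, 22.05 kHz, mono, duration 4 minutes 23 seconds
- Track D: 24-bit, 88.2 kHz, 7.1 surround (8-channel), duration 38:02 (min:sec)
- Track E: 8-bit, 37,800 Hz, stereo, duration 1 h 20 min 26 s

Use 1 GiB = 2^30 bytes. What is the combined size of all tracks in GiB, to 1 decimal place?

Track A: 10 minutes 45 seconds = 645 s; 88,200 × 645 × 4 × 2 = 455,112,000 bytes.
Track B: 31,250 × 677 × 3 × 8 = 507,750,000 bytes.
Track C: 4 minutes 23 seconds = 263 s; 22,050 × 263 × 2 × 1 = 11,598,300 bytes.
Track D: 38:02 (min:sec) = 2,282 s; 88,200 × 2,282 × 3 × 8 = 4,830,537,600 bytes.
Track E: 1 h 20 min 26 s = 4,826 s; 37,800 × 4,826 × 1 × 2 = 364,845,600 bytes.
Total = 6,169,843,500 bytes = 5.7 GiB.

5.7 GiB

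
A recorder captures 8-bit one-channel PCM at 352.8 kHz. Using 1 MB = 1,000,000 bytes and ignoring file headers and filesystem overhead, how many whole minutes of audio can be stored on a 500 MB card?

Uncompressed byte rate = 352,800 × 1 × 1 = 352,800 bytes/s.
Capacity = 500 × 1,000,000 = 500,000,000 bytes.
500,000,000 / 352,800 ≈ 1417.23 s → 23 minutes.

23 minutes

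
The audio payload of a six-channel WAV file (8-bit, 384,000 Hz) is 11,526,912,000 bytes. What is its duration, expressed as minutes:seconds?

Byte rate = 384,000 × 1 × 6 = 2,304,000 bytes/s.
Duration = 11,526,912,000 / 2,304,000 = 5,003 s.
5,003 s = 83:23.

83:23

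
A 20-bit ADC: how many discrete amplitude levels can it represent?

1,048,576 levels

2^20 = 1,048,576.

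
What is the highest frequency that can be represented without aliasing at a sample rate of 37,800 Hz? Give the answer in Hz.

Nyquist frequency = sample rate / 2 = 37,800 / 2 = 18,900 Hz.

18,900 Hz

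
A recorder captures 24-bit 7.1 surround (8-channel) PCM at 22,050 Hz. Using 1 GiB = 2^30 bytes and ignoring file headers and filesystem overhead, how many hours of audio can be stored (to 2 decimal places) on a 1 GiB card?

0.56 hours

Uncompressed byte rate = 22,050 × 3 × 8 = 529,200 bytes/s.
Capacity = 1 × 1,073,741,824 = 1,073,741,824 bytes.
1,073,741,824 / 529,200 ≈ 2028.99 s → 0.56 hours.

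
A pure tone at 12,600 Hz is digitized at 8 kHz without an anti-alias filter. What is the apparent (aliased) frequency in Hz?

Nyquist = 8,000/2 = 4,000 Hz; 12,600 Hz exceeds it.
Alias = |12,600 − 2×8,000| = |12,600 − 16,000| = 3,400 Hz.

3,400 Hz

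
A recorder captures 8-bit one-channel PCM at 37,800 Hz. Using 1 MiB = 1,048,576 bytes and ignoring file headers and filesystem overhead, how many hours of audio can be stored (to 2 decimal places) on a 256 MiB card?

Uncompressed byte rate = 37,800 × 1 × 1 = 37,800 bytes/s.
Capacity = 256 × 1,048,576 = 268,435,456 bytes.
268,435,456 / 37,800 ≈ 7101.47 s → 1.97 hours.

1.97 hours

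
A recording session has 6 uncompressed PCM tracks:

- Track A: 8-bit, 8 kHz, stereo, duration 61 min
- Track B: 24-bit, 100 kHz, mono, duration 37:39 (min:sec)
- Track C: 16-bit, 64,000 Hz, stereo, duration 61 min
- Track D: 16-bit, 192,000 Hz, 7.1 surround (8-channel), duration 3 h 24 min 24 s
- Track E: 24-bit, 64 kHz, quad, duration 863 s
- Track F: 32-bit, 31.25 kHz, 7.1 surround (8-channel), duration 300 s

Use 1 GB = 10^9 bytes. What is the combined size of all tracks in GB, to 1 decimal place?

Track A: 61 min = 3,660 s; 8,000 × 3,660 × 1 × 2 = 58,560,000 bytes.
Track B: 37:39 (min:sec) = 2,259 s; 100,000 × 2,259 × 3 × 1 = 677,700,000 bytes.
Track C: 61 min = 3,660 s; 64,000 × 3,660 × 2 × 2 = 936,960,000 bytes.
Track D: 3 h 24 min 24 s = 12,264 s; 192,000 × 12,264 × 2 × 8 = 37,675,008,000 bytes.
Track E: 64,000 × 863 × 3 × 4 = 662,784,000 bytes.
Track F: 31,250 × 300 × 4 × 8 = 300,000,000 bytes.
Total = 40,311,012,000 bytes = 40.3 GB.

40.3 GB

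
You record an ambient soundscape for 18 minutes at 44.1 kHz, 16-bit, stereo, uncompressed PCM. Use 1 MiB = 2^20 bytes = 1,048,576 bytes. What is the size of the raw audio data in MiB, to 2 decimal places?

Duration = 18 minutes = 1,080 s.
Bytes = 44,100 samples/s × 1,080 s × 2 bytes/sample × 2 ch = 190,512,000 bytes.
190,512,000 / 1,048,576 = 181.69 MiB.

181.69 MiB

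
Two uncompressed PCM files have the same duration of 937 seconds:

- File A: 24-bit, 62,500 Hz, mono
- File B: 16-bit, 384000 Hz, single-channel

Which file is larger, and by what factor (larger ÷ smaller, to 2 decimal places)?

File B, by a factor of 4.10

File A: 62,500 × 3 × 1 = 187,500 bytes/s.
File B: 384,000 × 2 × 1 = 768,000 bytes/s.
File B is larger; ratio = 719,616,000 / 175,687,500 = 4.10.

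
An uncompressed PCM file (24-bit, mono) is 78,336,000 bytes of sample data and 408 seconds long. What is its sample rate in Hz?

Bytes = sample_rate × seconds × bytes_per_sample × channels.
sample_rate = 78,336,000 / (408 × 3 × 1) = 78,336,000 / 1,224 = 64,000 Hz.

64,000 Hz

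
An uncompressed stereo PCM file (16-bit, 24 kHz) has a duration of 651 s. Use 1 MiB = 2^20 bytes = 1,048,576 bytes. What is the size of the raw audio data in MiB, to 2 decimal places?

Bytes = 24,000 samples/s × 651 s × 2 bytes/sample × 2 ch = 62,496,000 bytes.
62,496,000 / 1,048,576 = 59.60 MiB.

59.60 MiB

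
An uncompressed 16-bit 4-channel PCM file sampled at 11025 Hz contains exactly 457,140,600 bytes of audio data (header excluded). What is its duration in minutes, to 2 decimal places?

86.38 minutes

Byte rate = 11,025 × 2 × 4 = 88,200 bytes/s.
Duration = 457,140,600 / 88,200 = 5,183 s.
5,183 s / 60 = 86.38 minutes.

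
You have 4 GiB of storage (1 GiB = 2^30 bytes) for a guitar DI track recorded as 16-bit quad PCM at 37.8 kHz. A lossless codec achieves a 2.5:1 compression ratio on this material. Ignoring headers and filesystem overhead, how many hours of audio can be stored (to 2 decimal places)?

9.86 hours

Uncompressed byte rate = 37,800 × 2 × 4 = 302,400 bytes/s.
After 2.5:1 compression, effective rate ≈ 120960 bytes/s.
Capacity = 4 × 1,073,741,824 = 4,294,967,296 bytes.
4,294,967,296 / effective rate ≈ 35507.34 s → 9.86 hours.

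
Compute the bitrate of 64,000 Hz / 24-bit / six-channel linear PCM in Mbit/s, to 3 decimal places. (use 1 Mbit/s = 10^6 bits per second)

9.216 Mbit/s

Bit rate = 64,000 × 24 × 6 = 9,216,000 bits/s.
= 9.216 Mbit/s.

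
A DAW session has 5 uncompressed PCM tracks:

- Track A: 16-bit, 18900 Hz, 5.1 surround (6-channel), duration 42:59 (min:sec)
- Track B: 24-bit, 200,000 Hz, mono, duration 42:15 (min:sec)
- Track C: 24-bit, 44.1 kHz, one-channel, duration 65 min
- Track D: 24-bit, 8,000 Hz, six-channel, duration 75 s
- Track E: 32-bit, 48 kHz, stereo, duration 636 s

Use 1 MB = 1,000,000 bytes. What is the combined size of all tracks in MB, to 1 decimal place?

Track A: 42:59 (min:sec) = 2,579 s; 18,900 × 2,579 × 2 × 6 = 584,917,200 bytes.
Track B: 42:15 (min:sec) = 2,535 s; 200,000 × 2,535 × 3 × 1 = 1,521,000,000 bytes.
Track C: 65 min = 3,900 s; 44,100 × 3,900 × 3 × 1 = 515,970,000 bytes.
Track D: 8,000 × 75 × 3 × 6 = 10,800,000 bytes.
Track E: 48,000 × 636 × 4 × 2 = 244,224,000 bytes.
Total = 2,876,911,200 bytes = 2876.9 MB.

2876.9 MB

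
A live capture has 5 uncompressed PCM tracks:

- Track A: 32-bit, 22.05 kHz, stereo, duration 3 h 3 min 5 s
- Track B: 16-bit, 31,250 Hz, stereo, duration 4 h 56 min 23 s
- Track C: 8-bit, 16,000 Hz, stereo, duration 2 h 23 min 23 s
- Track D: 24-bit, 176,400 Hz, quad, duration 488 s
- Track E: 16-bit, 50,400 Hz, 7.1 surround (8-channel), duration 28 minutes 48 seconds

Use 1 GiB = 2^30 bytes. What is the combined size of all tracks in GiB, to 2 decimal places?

6.39 GiB

Track A: 3 h 3 min 5 s = 10,985 s; 22,050 × 10,985 × 4 × 2 = 1,937,754,000 bytes.
Track B: 4 h 56 min 23 s = 17,783 s; 31,250 × 17,783 × 2 × 2 = 2,222,875,000 bytes.
Track C: 2 h 23 min 23 s = 8,603 s; 16,000 × 8,603 × 1 × 2 = 275,296,000 bytes.
Track D: 176,400 × 488 × 3 × 4 = 1,032,998,400 bytes.
Track E: 28 minutes 48 seconds = 1,728 s; 50,400 × 1,728 × 2 × 8 = 1,393,459,200 bytes.
Total = 6,862,382,600 bytes = 6.39 GiB.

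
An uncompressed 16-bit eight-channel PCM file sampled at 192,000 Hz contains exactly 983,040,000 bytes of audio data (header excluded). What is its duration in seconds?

320 seconds

Byte rate = 192,000 × 2 × 8 = 3,072,000 bytes/s.
Duration = 983,040,000 / 3,072,000 = 320 s.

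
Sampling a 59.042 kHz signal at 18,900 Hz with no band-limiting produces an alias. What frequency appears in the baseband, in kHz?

Nyquist = 18,900/2 = 9,450 Hz; 59,042 Hz exceeds it.
Alias = |59,042 − 3×18,900| = |59,042 − 56,700| = 2,342 Hz = 2.342 kHz.

2.342 kHz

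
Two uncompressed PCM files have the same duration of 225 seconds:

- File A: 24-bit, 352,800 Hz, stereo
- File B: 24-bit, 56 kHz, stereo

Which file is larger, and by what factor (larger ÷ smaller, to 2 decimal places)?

File A: 352,800 × 3 × 2 = 2,116,800 bytes/s.
File B: 56,000 × 3 × 2 = 336,000 bytes/s.
File A is larger; ratio = 476,280,000 / 75,600,000 = 6.30.

File A, by a factor of 6.30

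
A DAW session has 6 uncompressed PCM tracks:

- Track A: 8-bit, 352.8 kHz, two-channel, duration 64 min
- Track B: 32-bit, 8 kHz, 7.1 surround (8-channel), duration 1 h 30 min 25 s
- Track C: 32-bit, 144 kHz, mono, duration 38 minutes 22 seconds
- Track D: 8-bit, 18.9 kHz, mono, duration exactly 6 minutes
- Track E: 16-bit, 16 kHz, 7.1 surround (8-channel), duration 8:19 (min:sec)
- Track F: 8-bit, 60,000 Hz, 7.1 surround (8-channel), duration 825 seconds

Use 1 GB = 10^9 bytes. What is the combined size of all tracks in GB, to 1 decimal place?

6.0 GB

Track A: 64 min = 3,840 s; 352,800 × 3,840 × 1 × 2 = 2,709,504,000 bytes.
Track B: 1 h 30 min 25 s = 5,425 s; 8,000 × 5,425 × 4 × 8 = 1,388,800,000 bytes.
Track C: 38 minutes 22 seconds = 2,302 s; 144,000 × 2,302 × 4 × 1 = 1,325,952,000 bytes.
Track D: exactly 6 minutes = 360 s; 18,900 × 360 × 1 × 1 = 6,804,000 bytes.
Track E: 8:19 (min:sec) = 499 s; 16,000 × 499 × 2 × 8 = 127,744,000 bytes.
Track F: 60,000 × 825 × 1 × 8 = 396,000,000 bytes.
Total = 5,954,804,000 bytes = 6.0 GB.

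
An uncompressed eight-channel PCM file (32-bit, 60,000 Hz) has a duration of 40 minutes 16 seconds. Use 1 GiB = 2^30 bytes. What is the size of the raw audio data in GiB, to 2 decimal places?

4.32 GiB

Duration = 40 minutes 16 seconds = 2,416 s.
Bytes = 60,000 samples/s × 2,416 s × 4 bytes/sample × 8 ch = 4,638,720,000 bytes.
4,638,720,000 / 1,073,741,824 = 4.32 GiB.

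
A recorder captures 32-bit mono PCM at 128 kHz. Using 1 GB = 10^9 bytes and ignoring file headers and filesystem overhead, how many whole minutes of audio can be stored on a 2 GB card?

65 minutes

Uncompressed byte rate = 128,000 × 4 × 1 = 512,000 bytes/s.
Capacity = 2 × 1,000,000,000 = 2,000,000,000 bytes.
2,000,000,000 / 512,000 ≈ 3906.25 s → 65 minutes.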